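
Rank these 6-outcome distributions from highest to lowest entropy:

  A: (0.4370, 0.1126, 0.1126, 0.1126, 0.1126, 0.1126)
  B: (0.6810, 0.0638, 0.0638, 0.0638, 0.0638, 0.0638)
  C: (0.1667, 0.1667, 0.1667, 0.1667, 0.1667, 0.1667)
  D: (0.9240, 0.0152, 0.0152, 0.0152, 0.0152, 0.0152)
C > A > B > D

Key insight: Entropy is maximized by uniform distributions and minimized by concentrated distributions.

Entropies:
  H(A) = 2.2958 bits
  H(B) = 1.6440 bits
  H(C) = 2.5850 bits
  H(D) = 0.5644 bits

Ranking: C > A > B > D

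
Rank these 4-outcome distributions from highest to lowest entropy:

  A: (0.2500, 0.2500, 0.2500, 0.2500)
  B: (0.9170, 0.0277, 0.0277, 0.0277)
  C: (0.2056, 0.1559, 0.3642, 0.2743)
A > C > B

Key insight: Entropy is maximized by uniform distributions and minimized by concentrated distributions.

- Uniform distributions have maximum entropy log₂(4) = 2.0000 bits
- The more "peaked" or concentrated a distribution, the lower its entropy

Entropies:
  H(A) = 2.0000 bits
  H(B) = 0.5442 bits
  H(C) = 1.9298 bits

Ranking: A > C > B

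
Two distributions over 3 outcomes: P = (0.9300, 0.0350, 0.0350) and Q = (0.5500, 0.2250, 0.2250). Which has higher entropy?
Q

P is highly concentrated on one outcome (93%), making it nearly deterministic. Q spreads its mass more evenly (max 55%). The more spread-out distribution has higher entropy: H(P) ≈ 0.436 bits, H(Q) ≈ 1.443 bits.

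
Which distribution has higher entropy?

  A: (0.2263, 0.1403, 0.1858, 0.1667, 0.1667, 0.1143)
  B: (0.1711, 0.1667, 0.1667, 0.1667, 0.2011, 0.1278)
B

Both distributions are close to uniform, making this a harder comparison.

H(A) = 2.5531 bits
H(B) = 2.5730 bits

The distribution closer to uniform has higher entropy.
Answer: B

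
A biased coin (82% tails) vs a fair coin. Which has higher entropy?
Fair coin

The fair coin is uniform (p=0.5), maximizing binary entropy at 1 bit. The biased coin has H(0.82) ≈ 0.680 bits — its outcome is more predictable, so its entropy is lower.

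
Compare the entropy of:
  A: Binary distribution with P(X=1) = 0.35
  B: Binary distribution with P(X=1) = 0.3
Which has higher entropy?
A

For binary distributions, entropy is maximized at p=0.5 and decreases as p moves toward 0 or 1.

H(A) = H(0.35) = 0.9341 bits
H(B) = H(0.3) = 0.8813 bits

Distribution A (p=0.35) is closer to uniform (p=0.5), so it has higher entropy.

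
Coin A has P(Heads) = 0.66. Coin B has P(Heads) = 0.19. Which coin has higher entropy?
A

For binary distributions, entropy is maximized at p=0.5 and decreases as p moves toward 0 or 1.

H(A) = H(0.66) = 0.9248 bits
H(B) = H(0.19) = 0.7015 bits

Distribution A (p=0.66) is closer to uniform (p=0.5), so it has higher entropy.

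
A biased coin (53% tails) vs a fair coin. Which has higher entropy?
Fair coin

The fair coin is uniform (p=0.5), maximizing binary entropy at 1 bit. The biased coin has H(0.53) ≈ 0.997 bits — its outcome is more predictable, so its entropy is lower.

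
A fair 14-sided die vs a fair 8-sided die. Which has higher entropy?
14-sided die

Both are uniform distributions; for uniform over n outcomes, H = log₂(n). H(14-sided) = log₂(14) = 3.807 bits and H(8-sided) = log₂(8) = 3.000 bits. More outcomes in a uniform distribution means higher entropy.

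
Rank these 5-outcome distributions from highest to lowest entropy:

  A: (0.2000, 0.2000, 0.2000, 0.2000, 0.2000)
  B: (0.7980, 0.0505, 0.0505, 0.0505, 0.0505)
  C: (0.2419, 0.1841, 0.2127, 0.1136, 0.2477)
A > C > B

Key insight: Entropy is maximized by uniform distributions and minimized by concentrated distributions.

- Uniform distributions have maximum entropy log₂(5) = 2.3219 bits
- The more "peaked" or concentrated a distribution, the lower its entropy

Entropies:
  H(A) = 2.3219 bits
  H(B) = 1.1299 bits
  H(C) = 2.2749 bits

Ranking: A > C > B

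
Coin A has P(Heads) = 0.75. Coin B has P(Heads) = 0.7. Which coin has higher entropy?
B

For binary distributions, entropy is maximized at p=0.5 and decreases as p moves toward 0 or 1.

H(A) = H(0.75) = 0.8113 bits
H(B) = H(0.7) = 0.8813 bits

Distribution B (p=0.7) is closer to uniform (p=0.5), so it has higher entropy.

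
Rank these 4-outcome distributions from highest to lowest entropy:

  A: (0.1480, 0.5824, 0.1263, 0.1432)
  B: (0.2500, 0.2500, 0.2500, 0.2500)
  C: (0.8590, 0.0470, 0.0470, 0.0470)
B > A > C

Key insight: Entropy is maximized by uniform distributions and minimized by concentrated distributions.

- Uniform distributions have maximum entropy log₂(4) = 2.0000 bits
- The more "peaked" or concentrated a distribution, the lower its entropy

Entropies:
  H(A) = 1.6407 bits
  H(B) = 2.0000 bits
  H(C) = 0.8103 bits

Ranking: B > A > C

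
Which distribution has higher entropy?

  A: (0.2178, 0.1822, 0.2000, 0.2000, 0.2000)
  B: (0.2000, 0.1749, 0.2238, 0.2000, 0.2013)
A

Both distributions are close to uniform, making this a harder comparison.

H(A) = 2.3196 bits
H(B) = 2.3176 bits

The distribution closer to uniform has higher entropy.
Answer: A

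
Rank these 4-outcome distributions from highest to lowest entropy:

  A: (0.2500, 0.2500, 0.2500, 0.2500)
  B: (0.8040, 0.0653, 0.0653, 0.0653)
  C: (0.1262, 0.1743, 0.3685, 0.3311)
A > C > B

Key insight: Entropy is maximized by uniform distributions and minimized by concentrated distributions.

- Uniform distributions have maximum entropy log₂(4) = 2.0000 bits
- The more "peaked" or concentrated a distribution, the lower its entropy

Entropies:
  H(A) = 2.0000 bits
  H(B) = 1.0245 bits
  H(C) = 1.8748 bits

Ranking: A > C > B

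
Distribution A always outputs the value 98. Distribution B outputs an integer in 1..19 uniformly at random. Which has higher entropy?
B

A is deterministic, so H(A) = 0. B is uniform over 19 outcomes, so H(B) = log₂(19) = 4.248 bits. Any distribution with genuine randomness has higher entropy than a deterministic one.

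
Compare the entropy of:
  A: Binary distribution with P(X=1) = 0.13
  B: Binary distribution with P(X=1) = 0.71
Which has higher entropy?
B

For binary distributions, entropy is maximized at p=0.5 and decreases as p moves toward 0 or 1.

H(A) = H(0.13) = 0.5574 bits
H(B) = H(0.71) = 0.8687 bits

Distribution B (p=0.71) is closer to uniform (p=0.5), so it has higher entropy.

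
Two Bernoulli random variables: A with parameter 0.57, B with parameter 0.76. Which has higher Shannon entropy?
A

For binary distributions, entropy is maximized at p=0.5 and decreases as p moves toward 0 or 1.

H(A) = H(0.57) = 0.9858 bits
H(B) = H(0.76) = 0.7950 bits

Distribution A (p=0.57) is closer to uniform (p=0.5), so it has higher entropy.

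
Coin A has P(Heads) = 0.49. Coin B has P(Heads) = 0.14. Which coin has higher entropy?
A

For binary distributions, entropy is maximized at p=0.5 and decreases as p moves toward 0 or 1.

H(A) = H(0.49) = 0.9997 bits
H(B) = H(0.14) = 0.5842 bits

Distribution A (p=0.49) is closer to uniform (p=0.5), so it has higher entropy.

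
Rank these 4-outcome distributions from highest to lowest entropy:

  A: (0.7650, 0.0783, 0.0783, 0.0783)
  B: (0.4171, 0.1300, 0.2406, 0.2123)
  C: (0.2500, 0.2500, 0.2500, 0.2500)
C > B > A

Key insight: Entropy is maximized by uniform distributions and minimized by concentrated distributions.

- Uniform distributions have maximum entropy log₂(4) = 2.0000 bits
- The more "peaked" or concentrated a distribution, the lower its entropy

Entropies:
  H(A) = 1.1591 bits
  H(B) = 1.8780 bits
  H(C) = 2.0000 bits

Ranking: C > B > A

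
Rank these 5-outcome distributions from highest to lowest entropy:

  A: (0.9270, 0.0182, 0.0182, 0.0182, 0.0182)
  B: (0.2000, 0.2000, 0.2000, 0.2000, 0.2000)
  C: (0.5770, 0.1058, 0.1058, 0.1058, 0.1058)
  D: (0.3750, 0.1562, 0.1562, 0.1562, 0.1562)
B > D > C > A

Key insight: Entropy is maximized by uniform distributions and minimized by concentrated distributions.

Entropies:
  H(A) = 0.5230 bits
  H(B) = 2.3219 bits
  H(C) = 1.8288 bits
  H(D) = 2.2044 bits

Ranking: B > D > C > A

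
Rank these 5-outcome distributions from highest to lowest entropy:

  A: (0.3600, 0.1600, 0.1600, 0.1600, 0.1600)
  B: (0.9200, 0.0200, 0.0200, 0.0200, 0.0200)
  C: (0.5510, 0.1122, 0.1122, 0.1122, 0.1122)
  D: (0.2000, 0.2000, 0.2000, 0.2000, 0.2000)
D > A > C > B

Key insight: Entropy is maximized by uniform distributions and minimized by concentrated distributions.

Entropies:
  H(A) = 2.2227 bits
  H(B) = 0.5622 bits
  H(C) = 1.8905 bits
  H(D) = 2.3219 bits

Ranking: D > A > C > B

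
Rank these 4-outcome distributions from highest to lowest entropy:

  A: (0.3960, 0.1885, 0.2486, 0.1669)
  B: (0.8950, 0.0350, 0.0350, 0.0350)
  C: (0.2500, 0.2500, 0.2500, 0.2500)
C > A > B

Key insight: Entropy is maximized by uniform distributions and minimized by concentrated distributions.

- Uniform distributions have maximum entropy log₂(4) = 2.0000 bits
- The more "peaked" or concentrated a distribution, the lower its entropy

Entropies:
  H(A) = 1.9133 bits
  H(B) = 0.6511 bits
  H(C) = 2.0000 bits

Ranking: C > A > B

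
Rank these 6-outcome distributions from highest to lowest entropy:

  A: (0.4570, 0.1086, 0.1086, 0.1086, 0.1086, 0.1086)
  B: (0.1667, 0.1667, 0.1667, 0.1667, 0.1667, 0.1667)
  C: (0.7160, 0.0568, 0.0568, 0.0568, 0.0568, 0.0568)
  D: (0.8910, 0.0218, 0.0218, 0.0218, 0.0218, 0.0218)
B > A > C > D

Key insight: Entropy is maximized by uniform distributions and minimized by concentrated distributions.

Entropies:
  H(A) = 2.2555 bits
  H(B) = 2.5850 bits
  H(C) = 1.5203 bits
  H(D) = 0.7500 bits

Ranking: B > A > C > D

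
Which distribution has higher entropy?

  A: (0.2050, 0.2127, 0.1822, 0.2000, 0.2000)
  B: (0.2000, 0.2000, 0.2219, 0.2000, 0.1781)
A

Both distributions are close to uniform, making this a harder comparison.

H(A) = 2.3201 bits
H(B) = 2.3185 bits

The distribution closer to uniform has higher entropy.
Answer: A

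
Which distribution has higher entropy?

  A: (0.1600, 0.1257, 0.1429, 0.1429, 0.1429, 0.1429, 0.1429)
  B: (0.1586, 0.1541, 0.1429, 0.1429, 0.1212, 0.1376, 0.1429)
A

Both distributions are close to uniform, making this a harder comparison.

H(A) = 2.8044 bits
H(B) = 2.8029 bits

The distribution closer to uniform has higher entropy.
Answer: A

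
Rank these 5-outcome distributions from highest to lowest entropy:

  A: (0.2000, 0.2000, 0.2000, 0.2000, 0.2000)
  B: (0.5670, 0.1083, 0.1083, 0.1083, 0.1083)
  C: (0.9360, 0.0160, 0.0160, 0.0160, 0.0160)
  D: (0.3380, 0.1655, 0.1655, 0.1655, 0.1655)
A > D > B > C

Key insight: Entropy is maximized by uniform distributions and minimized by concentrated distributions.

Entropies:
  H(A) = 2.3219 bits
  H(B) = 1.8530 bits
  H(C) = 0.4711 bits
  H(D) = 2.2469 bits

Ranking: A > D > B > C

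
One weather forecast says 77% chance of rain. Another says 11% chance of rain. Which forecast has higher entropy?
77% forecast

Treat each forecast as a Bernoulli distribution. Binary entropy is maximized at p=0.5 and falls off symmetrically toward 0 or 1. The 77% forecast is closer to 50%, so it is more uncertain. H(77%) ≈ 0.778 bits, H(11%) ≈ 0.500 bits.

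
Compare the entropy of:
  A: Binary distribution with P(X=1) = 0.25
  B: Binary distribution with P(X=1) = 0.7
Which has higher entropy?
B

For binary distributions, entropy is maximized at p=0.5 and decreases as p moves toward 0 or 1.

H(A) = H(0.25) = 0.8113 bits
H(B) = H(0.7) = 0.8813 bits

Distribution B (p=0.7) is closer to uniform (p=0.5), so it has higher entropy.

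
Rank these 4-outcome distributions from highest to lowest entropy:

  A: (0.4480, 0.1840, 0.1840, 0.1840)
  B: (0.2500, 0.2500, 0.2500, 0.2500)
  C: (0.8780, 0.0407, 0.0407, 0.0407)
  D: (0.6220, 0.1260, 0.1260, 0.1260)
B > A > D > C

Key insight: Entropy is maximized by uniform distributions and minimized by concentrated distributions.

Entropies:
  H(A) = 1.8671 bits
  H(B) = 2.0000 bits
  H(C) = 0.7284 bits
  H(D) = 1.5557 bits

Ranking: B > A > D > C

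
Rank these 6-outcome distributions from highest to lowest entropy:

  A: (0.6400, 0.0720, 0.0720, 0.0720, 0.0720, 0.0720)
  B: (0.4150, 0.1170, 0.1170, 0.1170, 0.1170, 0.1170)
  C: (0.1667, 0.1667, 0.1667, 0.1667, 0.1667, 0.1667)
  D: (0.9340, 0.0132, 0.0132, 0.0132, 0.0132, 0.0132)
C > B > A > D

Key insight: Entropy is maximized by uniform distributions and minimized by concentrated distributions.

Entropies:
  H(A) = 1.7786 bits
  H(B) = 2.3374 bits
  H(C) = 2.5850 bits
  H(D) = 0.5041 bits

Ranking: C > B > A > D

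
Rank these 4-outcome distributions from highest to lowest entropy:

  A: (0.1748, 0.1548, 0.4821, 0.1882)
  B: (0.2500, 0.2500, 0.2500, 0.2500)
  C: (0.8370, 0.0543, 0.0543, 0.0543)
B > A > C

Key insight: Entropy is maximized by uniform distributions and minimized by concentrated distributions.

- Uniform distributions have maximum entropy log₂(4) = 2.0000 bits
- The more "peaked" or concentrated a distribution, the lower its entropy

Entropies:
  H(A) = 1.8175 bits
  H(B) = 2.0000 bits
  H(C) = 0.8998 bits

Ranking: B > A > C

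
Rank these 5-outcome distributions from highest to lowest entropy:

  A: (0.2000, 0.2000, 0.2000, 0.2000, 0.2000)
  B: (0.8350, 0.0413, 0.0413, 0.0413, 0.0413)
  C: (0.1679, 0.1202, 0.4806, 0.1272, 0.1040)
A > C > B

Key insight: Entropy is maximized by uniform distributions and minimized by concentrated distributions.

- Uniform distributions have maximum entropy log₂(5) = 2.3219 bits
- The more "peaked" or concentrated a distribution, the lower its entropy

Entropies:
  H(A) = 2.3219 bits
  H(B) = 0.9761 bits
  H(C) = 2.0257 bits

Ranking: A > C > B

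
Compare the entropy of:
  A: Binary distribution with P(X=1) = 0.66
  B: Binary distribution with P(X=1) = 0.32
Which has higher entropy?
A

For binary distributions, entropy is maximized at p=0.5 and decreases as p moves toward 0 or 1.

H(A) = H(0.66) = 0.9248 bits
H(B) = H(0.32) = 0.9044 bits

Distribution A (p=0.66) is closer to uniform (p=0.5), so it has higher entropy.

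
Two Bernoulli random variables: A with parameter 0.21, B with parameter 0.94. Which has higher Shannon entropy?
A

For binary distributions, entropy is maximized at p=0.5 and decreases as p moves toward 0 or 1.

H(A) = H(0.21) = 0.7415 bits
H(B) = H(0.94) = 0.3274 bits

Distribution A (p=0.21) is closer to uniform (p=0.5), so it has higher entropy.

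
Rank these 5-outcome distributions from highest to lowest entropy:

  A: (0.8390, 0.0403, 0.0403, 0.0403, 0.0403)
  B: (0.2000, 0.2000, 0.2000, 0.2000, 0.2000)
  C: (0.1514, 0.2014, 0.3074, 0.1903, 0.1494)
B > C > A

Key insight: Entropy is maximized by uniform distributions and minimized by concentrated distributions.

- Uniform distributions have maximum entropy log₂(5) = 2.3219 bits
- The more "peaked" or concentrated a distribution, the lower its entropy

Entropies:
  H(A) = 0.9587 bits
  H(B) = 2.3219 bits
  H(C) = 2.2665 bits

Ranking: B > C > A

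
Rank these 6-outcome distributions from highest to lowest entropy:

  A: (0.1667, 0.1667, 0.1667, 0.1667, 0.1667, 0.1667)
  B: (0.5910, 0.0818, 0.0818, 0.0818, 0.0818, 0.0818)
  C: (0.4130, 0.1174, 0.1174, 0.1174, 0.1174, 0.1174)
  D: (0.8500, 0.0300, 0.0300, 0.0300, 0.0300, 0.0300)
A > C > B > D

Key insight: Entropy is maximized by uniform distributions and minimized by concentrated distributions.

Entropies:
  H(A) = 2.5850 bits
  H(B) = 1.9256 bits
  H(C) = 2.3410 bits
  H(D) = 0.9581 bits

Ranking: A > C > B > D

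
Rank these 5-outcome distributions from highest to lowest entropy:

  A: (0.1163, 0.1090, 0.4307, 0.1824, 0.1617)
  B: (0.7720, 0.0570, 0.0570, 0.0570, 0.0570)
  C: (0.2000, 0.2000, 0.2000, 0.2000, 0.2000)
C > A > B

Key insight: Entropy is maximized by uniform distributions and minimized by concentrated distributions.

- Uniform distributions have maximum entropy log₂(5) = 2.3219 bits
- The more "peaked" or concentrated a distribution, the lower its entropy

Entropies:
  H(A) = 2.1056 bits
  H(B) = 1.2305 bits
  H(C) = 2.3219 bits

Ranking: C > A > B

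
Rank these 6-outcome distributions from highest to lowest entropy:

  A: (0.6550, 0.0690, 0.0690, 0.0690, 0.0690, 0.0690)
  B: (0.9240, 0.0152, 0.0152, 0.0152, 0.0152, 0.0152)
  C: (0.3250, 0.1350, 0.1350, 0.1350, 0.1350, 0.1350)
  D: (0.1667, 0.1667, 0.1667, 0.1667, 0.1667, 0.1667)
D > C > A > B

Key insight: Entropy is maximized by uniform distributions and minimized by concentrated distributions.

Entropies:
  H(A) = 1.7306 bits
  H(B) = 0.5644 bits
  H(C) = 2.4770 bits
  H(D) = 2.5850 bits

Ranking: D > C > A > B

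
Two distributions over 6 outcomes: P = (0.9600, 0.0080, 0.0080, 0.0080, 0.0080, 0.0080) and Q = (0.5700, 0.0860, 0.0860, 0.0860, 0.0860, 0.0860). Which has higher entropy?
Q

P is highly concentrated on one outcome (96%), making it nearly deterministic. Q spreads its mass more evenly (max 57%). The more spread-out distribution has higher entropy: H(P) ≈ 0.335 bits, H(Q) ≈ 1.984 bits.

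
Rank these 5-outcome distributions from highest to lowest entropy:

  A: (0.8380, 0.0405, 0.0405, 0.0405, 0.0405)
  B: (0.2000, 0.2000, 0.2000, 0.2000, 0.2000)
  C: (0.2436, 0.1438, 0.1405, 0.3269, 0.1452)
B > C > A

Key insight: Entropy is maximized by uniform distributions and minimized by concentrated distributions.

- Uniform distributions have maximum entropy log₂(5) = 2.3219 bits
- The more "peaked" or concentrated a distribution, the lower its entropy

Entropies:
  H(A) = 0.9631 bits
  H(B) = 2.3219 bits
  H(C) = 2.2280 bits

Ranking: B > C > A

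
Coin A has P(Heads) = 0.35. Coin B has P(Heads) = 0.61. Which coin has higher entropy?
B

For binary distributions, entropy is maximized at p=0.5 and decreases as p moves toward 0 or 1.

H(A) = H(0.35) = 0.9341 bits
H(B) = H(0.61) = 0.9648 bits

Distribution B (p=0.61) is closer to uniform (p=0.5), so it has higher entropy.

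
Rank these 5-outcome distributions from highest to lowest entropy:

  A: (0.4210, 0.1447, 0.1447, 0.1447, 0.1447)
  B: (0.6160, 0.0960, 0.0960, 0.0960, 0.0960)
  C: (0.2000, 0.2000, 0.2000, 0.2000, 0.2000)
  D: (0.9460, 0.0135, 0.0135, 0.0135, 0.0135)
C > A > B > D

Key insight: Entropy is maximized by uniform distributions and minimized by concentrated distributions.

Entropies:
  H(A) = 2.1399 bits
  H(B) = 1.7288 bits
  H(C) = 2.3219 bits
  H(D) = 0.4112 bits

Ranking: C > A > B > D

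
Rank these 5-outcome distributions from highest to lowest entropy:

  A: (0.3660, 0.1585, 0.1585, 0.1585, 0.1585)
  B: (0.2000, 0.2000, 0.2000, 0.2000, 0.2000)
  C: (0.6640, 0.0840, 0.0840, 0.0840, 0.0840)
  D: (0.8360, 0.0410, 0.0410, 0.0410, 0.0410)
B > A > C > D

Key insight: Entropy is maximized by uniform distributions and minimized by concentrated distributions.

Entropies:
  H(A) = 2.2156 bits
  H(B) = 2.3219 bits
  H(C) = 1.5929 bits
  H(D) = 0.9718 bits

Ranking: B > A > C > D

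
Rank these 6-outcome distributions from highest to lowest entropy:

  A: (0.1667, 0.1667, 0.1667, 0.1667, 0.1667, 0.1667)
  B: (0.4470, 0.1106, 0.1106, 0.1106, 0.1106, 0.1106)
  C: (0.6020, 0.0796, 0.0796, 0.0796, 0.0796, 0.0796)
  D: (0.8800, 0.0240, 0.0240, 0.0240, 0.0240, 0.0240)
A > B > C > D

Key insight: Entropy is maximized by uniform distributions and minimized by concentrated distributions.

Entropies:
  H(A) = 2.5850 bits
  H(B) = 2.2759 bits
  H(C) = 1.8939 bits
  H(D) = 0.8080 bits

Ranking: A > B > C > D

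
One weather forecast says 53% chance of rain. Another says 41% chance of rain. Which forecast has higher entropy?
53% forecast

Treat each forecast as a Bernoulli distribution. Binary entropy is maximized at p=0.5 and falls off symmetrically toward 0 or 1. The 53% forecast is closer to 50%, so it is more uncertain. H(53%) ≈ 0.997 bits, H(41%) ≈ 0.977 bits.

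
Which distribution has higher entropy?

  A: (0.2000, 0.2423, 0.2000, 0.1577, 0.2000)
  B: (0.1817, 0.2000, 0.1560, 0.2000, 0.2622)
A

Both distributions are close to uniform, making this a harder comparison.

H(A) = 2.3089 bits
H(B) = 2.3004 bits

The distribution closer to uniform has higher entropy.
Answer: A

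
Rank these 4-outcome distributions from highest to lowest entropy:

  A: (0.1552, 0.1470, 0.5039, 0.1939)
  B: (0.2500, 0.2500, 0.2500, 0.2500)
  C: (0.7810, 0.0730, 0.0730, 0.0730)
B > A > C

Key insight: Entropy is maximized by uniform distributions and minimized by concentrated distributions.

- Uniform distributions have maximum entropy log₂(4) = 2.0000 bits
- The more "peaked" or concentrated a distribution, the lower its entropy

Entropies:
  H(A) = 1.7810 bits
  H(B) = 2.0000 bits
  H(C) = 1.1054 bits

Ranking: B > A > C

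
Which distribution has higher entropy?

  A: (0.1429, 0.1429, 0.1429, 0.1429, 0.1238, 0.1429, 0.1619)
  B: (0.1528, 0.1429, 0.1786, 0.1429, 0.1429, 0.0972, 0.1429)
A

Both distributions are close to uniform, making this a harder comparison.

H(A) = 2.8037 bits
H(B) = 2.7890 bits

The distribution closer to uniform has higher entropy.
Answer: A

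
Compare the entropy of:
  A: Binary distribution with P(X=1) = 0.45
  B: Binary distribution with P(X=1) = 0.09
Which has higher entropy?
A

For binary distributions, entropy is maximized at p=0.5 and decreases as p moves toward 0 or 1.

H(A) = H(0.45) = 0.9928 bits
H(B) = H(0.09) = 0.4365 bits

Distribution A (p=0.45) is closer to uniform (p=0.5), so it has higher entropy.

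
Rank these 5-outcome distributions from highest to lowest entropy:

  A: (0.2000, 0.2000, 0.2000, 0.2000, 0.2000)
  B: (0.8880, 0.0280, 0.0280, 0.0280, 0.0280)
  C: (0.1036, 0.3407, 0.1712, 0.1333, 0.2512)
A > C > B

Key insight: Entropy is maximized by uniform distributions and minimized by concentrated distributions.

- Uniform distributions have maximum entropy log₂(5) = 2.3219 bits
- The more "peaked" or concentrated a distribution, the lower its entropy

Entropies:
  H(A) = 2.3219 bits
  H(B) = 0.7299 bits
  H(C) = 2.1922 bits

Ranking: A > C > B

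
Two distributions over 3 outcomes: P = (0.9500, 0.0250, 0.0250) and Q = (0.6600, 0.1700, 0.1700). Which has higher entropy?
Q

P is highly concentrated on one outcome (95%), making it nearly deterministic. Q spreads its mass more evenly (max 66%). The more spread-out distribution has higher entropy: H(P) ≈ 0.336 bits, H(Q) ≈ 1.265 bits.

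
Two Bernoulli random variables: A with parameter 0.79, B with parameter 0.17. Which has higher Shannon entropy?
A

For binary distributions, entropy is maximized at p=0.5 and decreases as p moves toward 0 or 1.

H(A) = H(0.79) = 0.7415 bits
H(B) = H(0.17) = 0.6577 bits

Distribution A (p=0.79) is closer to uniform (p=0.5), so it has higher entropy.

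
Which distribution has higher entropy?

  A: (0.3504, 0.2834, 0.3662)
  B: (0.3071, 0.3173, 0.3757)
B

Both distributions are close to uniform, making this a harder comparison.

H(A) = 1.5764 bits
H(B) = 1.5791 bits

The distribution closer to uniform has higher entropy.
Answer: B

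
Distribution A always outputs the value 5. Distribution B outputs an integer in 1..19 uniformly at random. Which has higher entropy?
B

A is deterministic, so H(A) = 0. B is uniform over 19 outcomes, so H(B) = log₂(19) = 4.248 bits. Any distribution with genuine randomness has higher entropy than a deterministic one.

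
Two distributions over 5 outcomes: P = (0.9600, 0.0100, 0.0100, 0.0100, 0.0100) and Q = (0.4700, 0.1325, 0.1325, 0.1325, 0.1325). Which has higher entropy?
Q

P is highly concentrated on one outcome (96%), making it nearly deterministic. Q spreads its mass more evenly (max 47%). The more spread-out distribution has higher entropy: H(P) ≈ 0.322 bits, H(Q) ≈ 2.057 bits.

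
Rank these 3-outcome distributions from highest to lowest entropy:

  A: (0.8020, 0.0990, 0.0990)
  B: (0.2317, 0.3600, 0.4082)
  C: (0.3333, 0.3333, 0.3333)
C > B > A

Key insight: Entropy is maximized by uniform distributions and minimized by concentrated distributions.

- Uniform distributions have maximum entropy log₂(3) = 1.5850 bits
- The more "peaked" or concentrated a distribution, the lower its entropy

Entropies:
  H(A) = 0.9159 bits
  H(B) = 1.5471 bits
  H(C) = 1.5850 bits

Ranking: C > B > A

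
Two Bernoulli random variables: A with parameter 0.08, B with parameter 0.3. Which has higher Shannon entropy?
B

For binary distributions, entropy is maximized at p=0.5 and decreases as p moves toward 0 or 1.

H(A) = H(0.08) = 0.4022 bits
H(B) = H(0.3) = 0.8813 bits

Distribution B (p=0.3) is closer to uniform (p=0.5), so it has higher entropy.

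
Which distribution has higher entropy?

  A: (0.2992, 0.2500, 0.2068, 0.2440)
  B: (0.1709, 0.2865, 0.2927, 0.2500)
A

Both distributions are close to uniform, making this a harder comparison.

H(A) = 1.9876 bits
H(B) = 1.9710 bits

The distribution closer to uniform has higher entropy.
Answer: A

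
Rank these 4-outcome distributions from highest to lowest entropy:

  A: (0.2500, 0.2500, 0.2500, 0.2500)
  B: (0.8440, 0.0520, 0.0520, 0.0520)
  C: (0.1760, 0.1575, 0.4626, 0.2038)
A > C > B

Key insight: Entropy is maximized by uniform distributions and minimized by concentrated distributions.

- Uniform distributions have maximum entropy log₂(4) = 2.0000 bits
- The more "peaked" or concentrated a distribution, the lower its entropy

Entropies:
  H(A) = 2.0000 bits
  H(B) = 0.8719 bits
  H(C) = 1.8433 bits

Ranking: A > C > B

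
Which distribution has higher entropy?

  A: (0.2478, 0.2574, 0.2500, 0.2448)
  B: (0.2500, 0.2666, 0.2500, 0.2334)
A

Both distributions are close to uniform, making this a harder comparison.

H(A) = 1.9997 bits
H(B) = 1.9984 bits

The distribution closer to uniform has higher entropy.
Answer: A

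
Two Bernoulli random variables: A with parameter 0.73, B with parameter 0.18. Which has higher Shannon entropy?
A

For binary distributions, entropy is maximized at p=0.5 and decreases as p moves toward 0 or 1.

H(A) = H(0.73) = 0.8415 bits
H(B) = H(0.18) = 0.6801 bits

Distribution A (p=0.73) is closer to uniform (p=0.5), so it has higher entropy.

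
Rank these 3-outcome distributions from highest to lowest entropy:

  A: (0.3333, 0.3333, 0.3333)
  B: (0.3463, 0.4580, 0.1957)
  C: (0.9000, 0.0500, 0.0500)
A > B > C

Key insight: Entropy is maximized by uniform distributions and minimized by concentrated distributions.

- Uniform distributions have maximum entropy log₂(3) = 1.5850 bits
- The more "peaked" or concentrated a distribution, the lower its entropy

Entropies:
  H(A) = 1.5850 bits
  H(B) = 1.5063 bits
  H(C) = 0.5690 bits

Ranking: A > B > C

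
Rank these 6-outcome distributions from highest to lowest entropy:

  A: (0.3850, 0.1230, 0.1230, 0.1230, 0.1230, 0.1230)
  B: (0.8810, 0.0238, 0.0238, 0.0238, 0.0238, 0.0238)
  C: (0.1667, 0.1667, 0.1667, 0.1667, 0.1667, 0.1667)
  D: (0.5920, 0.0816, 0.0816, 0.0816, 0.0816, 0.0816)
C > A > D > B

Key insight: Entropy is maximized by uniform distributions and minimized by concentrated distributions.

Entropies:
  H(A) = 2.3895 bits
  H(B) = 0.8028 bits
  H(C) = 2.5850 bits
  H(D) = 1.9228 bits

Ranking: C > A > D > B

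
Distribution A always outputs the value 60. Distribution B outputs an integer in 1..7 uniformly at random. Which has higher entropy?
B

A is deterministic, so H(A) = 0. B is uniform over 7 outcomes, so H(B) = log₂(7) = 2.807 bits. Any distribution with genuine randomness has higher entropy than a deterministic one.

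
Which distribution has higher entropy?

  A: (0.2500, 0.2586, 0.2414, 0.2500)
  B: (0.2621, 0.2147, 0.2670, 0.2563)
A

Both distributions are close to uniform, making this a harder comparison.

H(A) = 1.9996 bits
H(B) = 1.9949 bits

The distribution closer to uniform has higher entropy.
Answer: A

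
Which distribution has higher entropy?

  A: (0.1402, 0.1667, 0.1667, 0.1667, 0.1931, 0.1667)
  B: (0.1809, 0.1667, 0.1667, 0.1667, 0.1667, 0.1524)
B

Both distributions are close to uniform, making this a harder comparison.

H(A) = 2.5789 bits
H(B) = 2.5832 bits

The distribution closer to uniform has higher entropy.
Answer: B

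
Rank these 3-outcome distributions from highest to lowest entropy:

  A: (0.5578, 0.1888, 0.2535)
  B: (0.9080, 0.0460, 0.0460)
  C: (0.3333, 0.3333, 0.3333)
C > A > B

Key insight: Entropy is maximized by uniform distributions and minimized by concentrated distributions.

- Uniform distributions have maximum entropy log₂(3) = 1.5850 bits
- The more "peaked" or concentrated a distribution, the lower its entropy

Entropies:
  H(A) = 1.4257 bits
  H(B) = 0.5351 bits
  H(C) = 1.5850 bits

Ranking: C > A > B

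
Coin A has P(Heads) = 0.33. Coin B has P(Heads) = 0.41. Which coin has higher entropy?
B

For binary distributions, entropy is maximized at p=0.5 and decreases as p moves toward 0 or 1.

H(A) = H(0.33) = 0.9149 bits
H(B) = H(0.41) = 0.9765 bits

Distribution B (p=0.41) is closer to uniform (p=0.5), so it has higher entropy.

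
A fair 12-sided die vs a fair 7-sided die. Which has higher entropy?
12-sided die

Both are uniform distributions; for uniform over n outcomes, H = log₂(n). H(12-sided) = log₂(12) = 3.585 bits and H(7-sided) = log₂(7) = 2.807 bits. More outcomes in a uniform distribution means higher entropy.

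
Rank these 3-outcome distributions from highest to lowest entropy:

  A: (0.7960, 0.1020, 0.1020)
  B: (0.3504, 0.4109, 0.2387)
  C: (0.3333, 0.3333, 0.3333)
C > B > A

Key insight: Entropy is maximized by uniform distributions and minimized by concentrated distributions.

- Uniform distributions have maximum entropy log₂(3) = 1.5850 bits
- The more "peaked" or concentrated a distribution, the lower its entropy

Entropies:
  H(A) = 0.9339 bits
  H(B) = 1.5507 bits
  H(C) = 1.5850 bits

Ranking: C > B > A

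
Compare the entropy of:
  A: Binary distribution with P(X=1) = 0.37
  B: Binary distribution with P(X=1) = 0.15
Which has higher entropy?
A

For binary distributions, entropy is maximized at p=0.5 and decreases as p moves toward 0 or 1.

H(A) = H(0.37) = 0.9507 bits
H(B) = H(0.15) = 0.6098 bits

Distribution A (p=0.37) is closer to uniform (p=0.5), so it has higher entropy.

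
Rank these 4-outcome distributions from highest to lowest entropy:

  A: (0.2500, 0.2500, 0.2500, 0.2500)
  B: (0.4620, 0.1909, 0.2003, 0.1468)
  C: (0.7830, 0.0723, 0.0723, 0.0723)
A > B > C

Key insight: Entropy is maximized by uniform distributions and minimized by concentrated distributions.

- Uniform distributions have maximum entropy log₂(4) = 2.0000 bits
- The more "peaked" or concentrated a distribution, the lower its entropy

Entropies:
  H(A) = 2.0000 bits
  H(B) = 1.8417 bits
  H(C) = 1.0986 bits

Ranking: A > B > C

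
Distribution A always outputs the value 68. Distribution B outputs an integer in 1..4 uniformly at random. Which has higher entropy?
B

A is deterministic, so H(A) = 0. B is uniform over 4 outcomes, so H(B) = log₂(4) = 2.000 bits. Any distribution with genuine randomness has higher entropy than a deterministic one.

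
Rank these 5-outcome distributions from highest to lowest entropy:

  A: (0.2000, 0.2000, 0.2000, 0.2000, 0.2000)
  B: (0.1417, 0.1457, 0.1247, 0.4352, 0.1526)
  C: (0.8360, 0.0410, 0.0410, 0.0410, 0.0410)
A > B > C

Key insight: Entropy is maximized by uniform distributions and minimized by concentrated distributions.

- Uniform distributions have maximum entropy log₂(5) = 2.3219 bits
- The more "peaked" or concentrated a distribution, the lower its entropy

Entropies:
  H(A) = 2.3219 bits
  H(B) = 2.1152 bits
  H(C) = 0.9718 bits

Ranking: A > B > C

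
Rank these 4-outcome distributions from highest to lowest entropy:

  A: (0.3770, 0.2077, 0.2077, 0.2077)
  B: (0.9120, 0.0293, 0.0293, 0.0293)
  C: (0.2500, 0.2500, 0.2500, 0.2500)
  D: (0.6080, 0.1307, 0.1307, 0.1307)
C > A > D > B

Key insight: Entropy is maximized by uniform distributions and minimized by concentrated distributions.

Entropies:
  H(A) = 1.9433 bits
  H(B) = 0.5692 bits
  H(C) = 2.0000 bits
  H(D) = 1.5874 bits

Ranking: C > A > D > B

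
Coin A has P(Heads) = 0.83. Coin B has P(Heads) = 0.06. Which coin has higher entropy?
A

For binary distributions, entropy is maximized at p=0.5 and decreases as p moves toward 0 or 1.

H(A) = H(0.83) = 0.6577 bits
H(B) = H(0.06) = 0.3274 bits

Distribution A (p=0.83) is closer to uniform (p=0.5), so it has higher entropy.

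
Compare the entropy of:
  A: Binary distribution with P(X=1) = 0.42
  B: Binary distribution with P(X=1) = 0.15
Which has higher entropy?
A

For binary distributions, entropy is maximized at p=0.5 and decreases as p moves toward 0 or 1.

H(A) = H(0.42) = 0.9815 bits
H(B) = H(0.15) = 0.6098 bits

Distribution A (p=0.42) is closer to uniform (p=0.5), so it has higher entropy.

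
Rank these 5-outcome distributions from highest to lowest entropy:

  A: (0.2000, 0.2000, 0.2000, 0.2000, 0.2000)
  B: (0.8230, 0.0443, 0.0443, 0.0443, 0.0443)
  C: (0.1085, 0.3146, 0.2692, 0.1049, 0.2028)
A > C > B

Key insight: Entropy is maximized by uniform distributions and minimized by concentrated distributions.

- Uniform distributions have maximum entropy log₂(5) = 2.3219 bits
- The more "peaked" or concentrated a distribution, the lower its entropy

Entropies:
  H(A) = 2.3219 bits
  H(B) = 1.0275 bits
  H(C) = 2.1903 bits

Ranking: A > C > B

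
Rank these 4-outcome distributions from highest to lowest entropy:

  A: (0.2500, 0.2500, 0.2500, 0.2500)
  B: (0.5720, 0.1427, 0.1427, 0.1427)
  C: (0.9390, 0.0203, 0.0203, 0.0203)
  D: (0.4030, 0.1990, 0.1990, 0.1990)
A > D > B > C

Key insight: Entropy is maximized by uniform distributions and minimized by concentrated distributions.

Entropies:
  H(A) = 2.0000 bits
  H(B) = 1.6634 bits
  H(C) = 0.4281 bits
  H(D) = 1.9189 bits

Ranking: A > D > B > C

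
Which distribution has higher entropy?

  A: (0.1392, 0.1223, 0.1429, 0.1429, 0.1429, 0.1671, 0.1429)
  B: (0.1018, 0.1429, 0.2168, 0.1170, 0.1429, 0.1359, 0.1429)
A

Both distributions are close to uniform, making this a harder comparison.

H(A) = 2.8022 bits
H(B) = 2.7703 bits

The distribution closer to uniform has higher entropy.
Answer: A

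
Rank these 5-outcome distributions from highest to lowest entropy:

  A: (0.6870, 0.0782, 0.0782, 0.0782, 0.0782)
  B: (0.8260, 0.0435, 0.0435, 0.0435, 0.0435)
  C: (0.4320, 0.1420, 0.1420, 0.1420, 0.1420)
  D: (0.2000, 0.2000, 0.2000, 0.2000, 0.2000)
D > C > A > B

Key insight: Entropy is maximized by uniform distributions and minimized by concentrated distributions.

Entropies:
  H(A) = 1.5226 bits
  H(B) = 1.0148 bits
  H(C) = 2.1226 bits
  H(D) = 2.3219 bits

Ranking: D > C > A > B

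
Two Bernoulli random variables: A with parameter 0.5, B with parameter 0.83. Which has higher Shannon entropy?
A

For binary distributions, entropy is maximized at p=0.5 and decreases as p moves toward 0 or 1.

H(A) = H(0.5) = 1.0000 bits
H(B) = H(0.83) = 0.6577 bits

Distribution A (p=0.5) is closer to uniform (p=0.5), so it has higher entropy.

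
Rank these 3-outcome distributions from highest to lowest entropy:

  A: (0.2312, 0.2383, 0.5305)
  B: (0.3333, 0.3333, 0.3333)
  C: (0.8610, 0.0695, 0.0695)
B > A > C

Key insight: Entropy is maximized by uniform distributions and minimized by concentrated distributions.

- Uniform distributions have maximum entropy log₂(3) = 1.5850 bits
- The more "peaked" or concentrated a distribution, the lower its entropy

Entropies:
  H(A) = 1.4667 bits
  H(B) = 1.5850 bits
  H(C) = 0.7206 bits

Ranking: B > A > C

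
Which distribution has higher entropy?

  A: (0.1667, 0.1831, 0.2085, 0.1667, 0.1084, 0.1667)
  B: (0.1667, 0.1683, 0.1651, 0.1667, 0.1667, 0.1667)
B

Both distributions are close to uniform, making this a harder comparison.

H(A) = 2.5600 bits
H(B) = 2.5849 bits

The distribution closer to uniform has higher entropy.
Answer: B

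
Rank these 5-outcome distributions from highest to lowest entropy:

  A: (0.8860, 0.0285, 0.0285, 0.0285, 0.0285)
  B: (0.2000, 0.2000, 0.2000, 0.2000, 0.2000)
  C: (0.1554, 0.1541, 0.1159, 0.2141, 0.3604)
B > C > A

Key insight: Entropy is maximized by uniform distributions and minimized by concentrated distributions.

- Uniform distributions have maximum entropy log₂(5) = 2.3219 bits
- The more "peaked" or concentrated a distribution, the lower its entropy

Entropies:
  H(A) = 0.7399 bits
  H(B) = 2.3219 bits
  H(C) = 2.2003 bits

Ranking: B > C > A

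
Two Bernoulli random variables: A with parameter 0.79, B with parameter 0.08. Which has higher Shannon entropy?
A

For binary distributions, entropy is maximized at p=0.5 and decreases as p moves toward 0 or 1.

H(A) = H(0.79) = 0.7415 bits
H(B) = H(0.08) = 0.4022 bits

Distribution A (p=0.79) is closer to uniform (p=0.5), so it has higher entropy.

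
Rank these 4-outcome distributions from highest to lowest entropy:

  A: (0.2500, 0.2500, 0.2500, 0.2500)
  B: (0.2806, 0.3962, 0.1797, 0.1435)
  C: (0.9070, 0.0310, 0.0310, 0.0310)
A > B > C

Key insight: Entropy is maximized by uniform distributions and minimized by concentrated distributions.

- Uniform distributions have maximum entropy log₂(4) = 2.0000 bits
- The more "peaked" or concentrated a distribution, the lower its entropy

Entropies:
  H(A) = 2.0000 bits
  H(B) = 1.8905 bits
  H(C) = 0.5938 bits

Ranking: A > B > C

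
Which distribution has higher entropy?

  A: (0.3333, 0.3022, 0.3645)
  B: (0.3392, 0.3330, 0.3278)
B

Both distributions are close to uniform, making this a harder comparison.

H(A) = 1.5808 bits
H(B) = 1.5848 bits

The distribution closer to uniform has higher entropy.
Answer: B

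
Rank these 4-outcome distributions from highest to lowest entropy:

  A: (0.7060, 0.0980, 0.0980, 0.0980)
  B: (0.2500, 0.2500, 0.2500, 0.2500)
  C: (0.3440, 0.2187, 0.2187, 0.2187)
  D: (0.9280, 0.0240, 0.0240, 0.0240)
B > C > A > D

Key insight: Entropy is maximized by uniform distributions and minimized by concentrated distributions.

Entropies:
  H(A) = 1.3398 bits
  H(B) = 2.0000 bits
  H(C) = 1.9683 bits
  H(D) = 0.4875 bits

Ranking: B > C > A > D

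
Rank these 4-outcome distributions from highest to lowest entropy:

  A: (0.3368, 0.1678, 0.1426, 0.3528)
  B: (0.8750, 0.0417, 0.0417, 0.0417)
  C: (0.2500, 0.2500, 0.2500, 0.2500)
C > A > B

Key insight: Entropy is maximized by uniform distributions and minimized by concentrated distributions.

- Uniform distributions have maximum entropy log₂(4) = 2.0000 bits
- The more "peaked" or concentrated a distribution, the lower its entropy

Entropies:
  H(A) = 1.8919 bits
  H(B) = 0.7417 bits
  H(C) = 2.0000 bits

Ranking: C > A > B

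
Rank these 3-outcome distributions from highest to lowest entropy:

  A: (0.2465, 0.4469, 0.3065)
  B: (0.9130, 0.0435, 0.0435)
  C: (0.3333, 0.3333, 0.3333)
C > A > B

Key insight: Entropy is maximized by uniform distributions and minimized by concentrated distributions.

- Uniform distributions have maximum entropy log₂(3) = 1.5850 bits
- The more "peaked" or concentrated a distribution, the lower its entropy

Entropies:
  H(A) = 1.5402 bits
  H(B) = 0.5134 bits
  H(C) = 1.5850 bits

Ranking: C > A > B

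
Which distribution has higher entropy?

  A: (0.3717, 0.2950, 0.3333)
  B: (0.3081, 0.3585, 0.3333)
B

Both distributions are close to uniform, making this a harder comparison.

H(A) = 1.5786 bits
H(B) = 1.5822 bits

The distribution closer to uniform has higher entropy.
Answer: B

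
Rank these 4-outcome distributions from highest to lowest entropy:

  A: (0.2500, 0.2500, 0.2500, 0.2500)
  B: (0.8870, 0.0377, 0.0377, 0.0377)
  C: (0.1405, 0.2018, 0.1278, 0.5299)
A > C > B

Key insight: Entropy is maximized by uniform distributions and minimized by concentrated distributions.

- Uniform distributions have maximum entropy log₂(4) = 2.0000 bits
- The more "peaked" or concentrated a distribution, the lower its entropy

Entropies:
  H(A) = 2.0000 bits
  H(B) = 0.6880 bits
  H(C) = 1.7286 bits

Ranking: A > C > B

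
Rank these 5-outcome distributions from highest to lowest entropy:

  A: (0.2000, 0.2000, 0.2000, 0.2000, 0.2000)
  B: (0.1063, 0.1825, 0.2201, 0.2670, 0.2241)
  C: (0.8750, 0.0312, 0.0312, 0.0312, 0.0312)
A > B > C

Key insight: Entropy is maximized by uniform distributions and minimized by concentrated distributions.

- Uniform distributions have maximum entropy log₂(5) = 2.3219 bits
- The more "peaked" or concentrated a distribution, the lower its entropy

Entropies:
  H(A) = 2.3219 bits
  H(B) = 2.2645 bits
  H(C) = 0.7936 bits

Ranking: A > B > C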